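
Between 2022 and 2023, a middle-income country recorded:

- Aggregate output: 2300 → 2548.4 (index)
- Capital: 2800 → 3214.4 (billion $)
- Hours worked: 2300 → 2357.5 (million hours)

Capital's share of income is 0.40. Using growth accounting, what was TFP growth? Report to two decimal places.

TFP grew 3.38%.

Aggregate output growth = (2548.4 − 2300) / 2300 = 10.8%.
Capital growth = (3214.4 − 2800) / 2800 = 14.8%.
Hours worked growth = (2357.5 − 2300) / 2300 = 2.5%.
Labor's share = 1 − 0.4 = 0.6.
Capital: 0.4 × 14.8 = 5.92 pp.
Hours worked: 0.6 × 2.5 = 1.5 pp.
TFP growth = 10.8 − 7.42 = 3.38%.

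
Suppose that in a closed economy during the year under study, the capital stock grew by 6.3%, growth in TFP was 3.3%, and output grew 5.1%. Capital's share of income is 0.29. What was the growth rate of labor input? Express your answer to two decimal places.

-0.04%

Labor's share = 1 − 0.29 = 0.71.
gY = gA + 0.29×6.3 + 0.71×g.
0.71×g = 5.1 − 3.3 − 1.827 = -0.027.
g = -0.027 / 0.71 = -0.038%.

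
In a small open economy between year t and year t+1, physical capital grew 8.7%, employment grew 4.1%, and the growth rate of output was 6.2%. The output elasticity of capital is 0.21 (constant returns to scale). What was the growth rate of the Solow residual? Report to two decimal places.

Labor's share = 1 − 0.21 = 0.79.
Physical capital: 0.21 × 8.7 = 1.827 pp.
Employment: 0.79 × 4.1 = 3.239 pp.
TFP growth = 6.2 − 5.066 = 1.134%.

The Solow residual growth was 1.13%.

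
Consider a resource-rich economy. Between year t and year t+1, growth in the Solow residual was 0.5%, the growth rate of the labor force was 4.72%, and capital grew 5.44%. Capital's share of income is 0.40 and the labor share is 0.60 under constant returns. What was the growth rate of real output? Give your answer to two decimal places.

5.51%

Labor's share = 1 − 0.4 = 0.6.
Capital: 0.4 × 5.44 = 2.176 pp.
The labor force: 0.6 × 4.72 = 2.832 pp.
Output growth = 0.5 + 5.008 = 5.508%.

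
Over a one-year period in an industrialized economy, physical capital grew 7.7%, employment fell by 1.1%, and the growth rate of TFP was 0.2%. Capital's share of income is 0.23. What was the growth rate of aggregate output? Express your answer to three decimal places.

Aggregate output growth was 1.124%.

Labor's share = 1 − 0.23 = 0.77.
Physical capital: 0.23 × 7.7 = 1.771 pp.
Employment: 0.77 × (-1.1) = -0.847 pp.
Output growth = 0.2 + 0.924 = 1.124%.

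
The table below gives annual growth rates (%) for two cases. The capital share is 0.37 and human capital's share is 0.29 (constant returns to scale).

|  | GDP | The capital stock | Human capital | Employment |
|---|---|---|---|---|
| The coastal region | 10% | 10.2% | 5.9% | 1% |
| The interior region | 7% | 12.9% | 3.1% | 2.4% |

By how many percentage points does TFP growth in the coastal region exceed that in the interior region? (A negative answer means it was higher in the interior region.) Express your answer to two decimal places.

Labor's share = 1 − 0.37 − 0.29 = 0.34.
The coastal region: TFP = 10 − 3.774 − 1.711 − 0.34 = 4.175%.
The interior region: TFP = 7 − 4.773 − 0.899 − 0.816 = 0.512%.
Difference = 4.175 − (0.512) = 3.663 pp.

3.66 percentage points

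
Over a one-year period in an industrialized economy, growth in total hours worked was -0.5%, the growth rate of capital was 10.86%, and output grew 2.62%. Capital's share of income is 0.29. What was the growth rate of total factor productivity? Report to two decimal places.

Labor's share = 1 − 0.29 = 0.71.
Capital: 0.29 × 10.86 = 3.1494 pp.
Total hours worked: 0.71 × (-0.5) = -0.355 pp.
TFP growth = 2.62 − 2.7944 = -0.1744%.

-0.17%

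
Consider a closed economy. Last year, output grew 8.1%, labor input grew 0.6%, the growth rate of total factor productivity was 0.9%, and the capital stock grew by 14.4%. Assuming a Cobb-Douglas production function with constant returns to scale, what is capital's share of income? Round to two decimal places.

Capital's share of income is 0.48.

gY = gA + α·gK + (1−α)·gL, so gY − gA − gL = α(gK − gL).
8.1 − 0.9 − 0.6 = α × (14.4 − 0.6).
6.6 = 13.8 α, so α = 0.4783.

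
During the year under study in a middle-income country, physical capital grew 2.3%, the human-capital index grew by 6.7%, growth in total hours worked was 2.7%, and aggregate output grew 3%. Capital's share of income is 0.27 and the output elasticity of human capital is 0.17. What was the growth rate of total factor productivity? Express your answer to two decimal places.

-0.27%

Labor's share = 1 − 0.27 − 0.17 = 0.56.
Physical capital: 0.27 × 2.3 = 0.621 pp.
The human-capital index: 0.17 × 6.7 = 1.139 pp.
Total hours worked: 0.56 × 2.7 = 1.512 pp.
TFP growth = 3 − 3.272 = -0.272%.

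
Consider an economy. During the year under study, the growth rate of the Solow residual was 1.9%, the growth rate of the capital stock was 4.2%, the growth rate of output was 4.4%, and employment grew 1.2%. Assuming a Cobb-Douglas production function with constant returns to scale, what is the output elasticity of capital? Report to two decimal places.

gY = gA + α·gK + (1−α)·gL, so gY − gA − gL = α(gK − gL).
4.4 − 1.9 − 1.2 = α × (4.2 − 1.2).
1.3 = 3 α, so α = 0.4333.

α = 0.43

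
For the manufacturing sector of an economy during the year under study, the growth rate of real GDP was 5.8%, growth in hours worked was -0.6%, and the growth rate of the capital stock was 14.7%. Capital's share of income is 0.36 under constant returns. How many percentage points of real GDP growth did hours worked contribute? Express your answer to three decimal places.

Labor's share = 1 − 0.36 = 0.64.
Contribution = share × growth = 0.64 × (-0.6) = -0.384 pp.

-0.384 pp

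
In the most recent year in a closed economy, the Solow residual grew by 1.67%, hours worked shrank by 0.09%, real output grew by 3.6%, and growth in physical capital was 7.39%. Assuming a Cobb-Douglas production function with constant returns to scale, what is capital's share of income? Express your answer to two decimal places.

gY = gA + α·gK + (1−α)·gL, so gY − gA − gL = α(gK − gL).
3.6 − 1.67 + 0.09 = α × (7.39 − (-0.09)).
2.02 = 7.48 α, so α = 0.2701.

0.27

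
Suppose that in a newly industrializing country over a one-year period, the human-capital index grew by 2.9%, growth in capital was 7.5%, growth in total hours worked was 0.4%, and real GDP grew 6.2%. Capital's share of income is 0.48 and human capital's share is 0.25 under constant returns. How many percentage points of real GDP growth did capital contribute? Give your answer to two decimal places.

3.60

Contribution = share × growth = 0.48 × 7.5 = 3.6 pp.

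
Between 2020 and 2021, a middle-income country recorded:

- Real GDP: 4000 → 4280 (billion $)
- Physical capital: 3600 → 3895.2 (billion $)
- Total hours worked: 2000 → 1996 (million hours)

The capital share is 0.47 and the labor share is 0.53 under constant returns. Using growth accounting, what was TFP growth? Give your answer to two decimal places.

Real GDP growth = (4280 − 4000) / 4000 = 7%.
Physical capital growth = (3895.2 − 3600) / 3600 = 8.2%.
Total hours worked growth = (1996 − 2000) / 2000 = -0.2%.
Labor's share = 1 − 0.47 = 0.53.
Physical capital: 0.47 × 8.2 = 3.854 pp.
Total hours worked: 0.53 × (-0.2) = -0.106 pp.
TFP growth = 7 − 3.748 = 3.252%.

TFP growth was 3.25%.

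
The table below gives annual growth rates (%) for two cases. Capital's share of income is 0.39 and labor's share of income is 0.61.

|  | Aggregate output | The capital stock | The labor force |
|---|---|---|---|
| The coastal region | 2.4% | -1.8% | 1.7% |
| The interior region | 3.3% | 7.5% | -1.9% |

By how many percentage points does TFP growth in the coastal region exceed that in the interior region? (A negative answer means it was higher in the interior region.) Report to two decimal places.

0.53 percentage points

Labor's share = 1 − 0.39 = 0.61.
The coastal region: TFP = 2.4 + 0.702 − 1.037 = 2.065%.
The interior region: TFP = 3.3 − 2.925 + 1.159 = 1.534%.
Difference = 2.065 − (1.534) = 0.531 pp.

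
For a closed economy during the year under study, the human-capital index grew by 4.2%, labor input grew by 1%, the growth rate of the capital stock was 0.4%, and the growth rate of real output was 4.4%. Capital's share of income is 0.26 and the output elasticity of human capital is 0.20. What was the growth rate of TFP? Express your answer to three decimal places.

Labor's share = 1 − 0.26 − 0.2 = 0.54.
The capital stock: 0.26 × 0.4 = 0.104 pp.
The human-capital index: 0.2 × 4.2 = 0.84 pp.
Labor input: 0.54 × 1 = 0.54 pp.
TFP growth = 4.4 − 1.484 = 2.916%.

2.916%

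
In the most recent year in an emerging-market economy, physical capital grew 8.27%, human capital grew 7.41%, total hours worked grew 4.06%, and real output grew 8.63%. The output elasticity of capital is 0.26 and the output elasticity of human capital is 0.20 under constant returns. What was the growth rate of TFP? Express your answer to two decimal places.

TFP growth was 2.81%.

Labor's share = 1 − 0.26 − 0.2 = 0.54.
Physical capital: 0.26 × 8.27 = 2.1502 pp.
Human capital: 0.2 × 7.41 = 1.482 pp.
Total hours worked: 0.54 × 4.06 = 2.1924 pp.
TFP growth = 8.63 − 5.8246 = 2.8054%.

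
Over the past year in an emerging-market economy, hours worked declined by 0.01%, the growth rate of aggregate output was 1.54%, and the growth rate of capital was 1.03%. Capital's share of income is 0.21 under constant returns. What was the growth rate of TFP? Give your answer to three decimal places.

1.332%

Labor's share = 1 − 0.21 = 0.79.
Capital: 0.21 × 1.03 = 0.2163 pp.
Hours worked: 0.79 × (-0.01) = -0.0079 pp.
TFP growth = 1.54 − 0.2084 = 1.3316%.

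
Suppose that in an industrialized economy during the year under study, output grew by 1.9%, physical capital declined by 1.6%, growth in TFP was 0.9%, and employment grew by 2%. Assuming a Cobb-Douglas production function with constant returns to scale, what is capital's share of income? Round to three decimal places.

Capital's share of income is 0.278.

gY = gA + α·gK + (1−α)·gL, so gY − gA − gL = α(gK − gL).
1.9 − 0.9 − 2 = α × (-1.6 − 2).
-1 = -3.6 α, so α = 0.27778.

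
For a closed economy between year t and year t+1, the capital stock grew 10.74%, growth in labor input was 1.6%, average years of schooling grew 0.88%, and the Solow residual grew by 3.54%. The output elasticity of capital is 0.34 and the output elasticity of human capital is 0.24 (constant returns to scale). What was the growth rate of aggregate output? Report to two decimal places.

Labor's share = 1 − 0.34 − 0.24 = 0.42.
The capital stock: 0.34 × 10.74 = 3.6516 pp.
Average years of schooling: 0.24 × 0.88 = 0.2112 pp.
Labor input: 0.42 × 1.6 = 0.672 pp.
Output growth = 3.54 + 4.5348 = 8.0748%.

8.07%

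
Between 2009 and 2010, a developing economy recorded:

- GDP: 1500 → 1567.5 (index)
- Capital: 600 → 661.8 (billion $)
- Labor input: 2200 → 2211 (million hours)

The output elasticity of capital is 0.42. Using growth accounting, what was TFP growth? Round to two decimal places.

-0.12%

GDP growth = (1567.5 − 1500) / 1500 = 4.5%.
Capital growth = (661.8 − 600) / 600 = 10.3%.
Labor input growth = (2211 − 2200) / 2200 = 0.5%.
Labor's share = 1 − 0.42 = 0.58.
Capital: 0.42 × 10.3 = 4.326 pp.
Labor input: 0.58 × 0.5 = 0.29 pp.
TFP growth = 4.5 − 4.616 = -0.116%.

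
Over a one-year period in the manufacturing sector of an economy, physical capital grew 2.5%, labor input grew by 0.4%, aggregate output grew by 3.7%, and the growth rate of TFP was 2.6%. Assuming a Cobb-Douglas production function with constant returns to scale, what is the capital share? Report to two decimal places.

0.33

gY = gA + α·gK + (1−α)·gL, so gY − gA − gL = α(gK − gL).
3.7 − 2.6 − 0.4 = α × (2.5 − 0.4).
0.7 = 2.1 α, so α = 0.3333.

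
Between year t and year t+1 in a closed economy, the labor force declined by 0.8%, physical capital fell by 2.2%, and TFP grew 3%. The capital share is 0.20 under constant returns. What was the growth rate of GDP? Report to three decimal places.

GDP growth was 1.920%.

Labor's share = 1 − 0.2 = 0.8.
Physical capital: 0.2 × (-2.2) = -0.44 pp.
The labor force: 0.8 × (-0.8) = -0.64 pp.
Output growth = 3 + (-1.08) = 1.92%.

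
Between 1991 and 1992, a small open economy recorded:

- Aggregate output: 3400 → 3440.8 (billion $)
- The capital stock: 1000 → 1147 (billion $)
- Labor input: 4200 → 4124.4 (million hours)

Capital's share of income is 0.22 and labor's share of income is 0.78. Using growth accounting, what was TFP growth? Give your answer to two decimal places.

-0.63%

Aggregate output growth = (3440.8 − 3400) / 3400 = 1.2%.
The capital stock growth = (1147 − 1000) / 1000 = 14.7%.
Labor input growth = (4124.4 − 4200) / 4200 = -1.8%.
Labor's share = 1 − 0.22 = 0.78.
The capital stock: 0.22 × 14.7 = 3.234 pp.
Labor input: 0.78 × (-1.8) = -1.404 pp.
TFP growth = 1.2 − 1.83 = -0.63%.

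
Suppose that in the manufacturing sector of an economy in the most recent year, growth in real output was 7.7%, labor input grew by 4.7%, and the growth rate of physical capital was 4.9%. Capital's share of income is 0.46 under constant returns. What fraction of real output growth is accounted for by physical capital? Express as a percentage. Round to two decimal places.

Physical capital contributed 0.46 × 4.9 = 2.254 pp.
Share of growth = 2.254 / 7.7 × 100 = 29.2727%.

29.27%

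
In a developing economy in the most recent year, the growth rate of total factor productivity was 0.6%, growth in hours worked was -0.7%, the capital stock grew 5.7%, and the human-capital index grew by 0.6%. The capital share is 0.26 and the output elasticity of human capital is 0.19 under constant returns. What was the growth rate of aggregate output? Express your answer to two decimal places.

1.81%

Labor's share = 1 − 0.26 − 0.19 = 0.55.
The capital stock: 0.26 × 5.7 = 1.482 pp.
The human-capital index: 0.19 × 0.6 = 0.114 pp.
Hours worked: 0.55 × (-0.7) = -0.385 pp.
Output growth = 0.6 + 1.211 = 1.811%.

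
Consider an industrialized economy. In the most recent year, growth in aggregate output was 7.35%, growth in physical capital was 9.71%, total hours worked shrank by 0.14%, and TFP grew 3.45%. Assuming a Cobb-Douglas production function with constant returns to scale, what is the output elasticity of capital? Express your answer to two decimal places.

0.41

gY = gA + α·gK + (1−α)·gL, so gY − gA − gL = α(gK − gL).
7.35 − 3.45 + 0.14 = α × (9.71 − (-0.14)).
4.04 = 9.85 α, so α = 0.4102.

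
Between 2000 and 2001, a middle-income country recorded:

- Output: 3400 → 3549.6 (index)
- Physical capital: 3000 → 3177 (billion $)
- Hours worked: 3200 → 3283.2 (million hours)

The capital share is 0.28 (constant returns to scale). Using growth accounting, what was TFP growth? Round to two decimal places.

TFP growth was 0.88%.

Output growth = (3549.6 − 3400) / 3400 = 4.4%.
Physical capital growth = (3177 − 3000) / 3000 = 5.9%.
Hours worked growth = (3283.2 − 3200) / 3200 = 2.6%.
Labor's share = 1 − 0.28 = 0.72.
Physical capital: 0.28 × 5.9 = 1.652 pp.
Hours worked: 0.72 × 2.6 = 1.872 pp.
TFP growth = 4.4 − 3.524 = 0.876%.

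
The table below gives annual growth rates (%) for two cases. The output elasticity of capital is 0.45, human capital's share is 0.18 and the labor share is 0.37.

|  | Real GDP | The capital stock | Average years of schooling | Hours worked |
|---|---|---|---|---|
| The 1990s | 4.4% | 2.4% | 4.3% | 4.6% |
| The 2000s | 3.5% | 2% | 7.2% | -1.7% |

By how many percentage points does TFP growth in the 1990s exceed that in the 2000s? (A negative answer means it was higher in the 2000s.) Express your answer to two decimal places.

-1.09 percentage points

Labor's share = 1 − 0.45 − 0.18 = 0.37.
The 1990s: TFP = 4.4 − 1.08 − 0.774 − 1.702 = 0.844%.
The 2000s: TFP = 3.5 − 0.9 − 1.296 + 0.629 = 1.933%.
Difference = 0.844 − (1.933) = -1.089 pp.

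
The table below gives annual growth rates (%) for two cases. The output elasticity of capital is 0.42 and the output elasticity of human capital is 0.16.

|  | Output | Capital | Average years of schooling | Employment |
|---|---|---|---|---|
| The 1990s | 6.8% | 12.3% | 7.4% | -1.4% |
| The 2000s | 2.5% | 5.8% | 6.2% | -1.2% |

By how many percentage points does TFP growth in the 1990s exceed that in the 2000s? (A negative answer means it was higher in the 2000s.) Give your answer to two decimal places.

1.46 percentage points

Labor's share = 1 − 0.42 − 0.16 = 0.42.
The 1990s: TFP = 6.8 − 5.166 − 1.184 + 0.588 = 1.038%.
The 2000s: TFP = 2.5 − 2.436 − 0.992 + 0.504 = -0.424%.
Difference = 1.038 − (-0.424) = 1.462 pp.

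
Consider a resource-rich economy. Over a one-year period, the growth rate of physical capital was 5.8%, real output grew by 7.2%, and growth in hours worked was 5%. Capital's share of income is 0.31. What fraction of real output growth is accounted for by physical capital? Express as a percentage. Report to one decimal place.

Physical capital contributed 0.31 × 5.8 = 1.798 pp.
Share of growth = 1.798 / 7.2 × 100 = 24.972%.

25.0%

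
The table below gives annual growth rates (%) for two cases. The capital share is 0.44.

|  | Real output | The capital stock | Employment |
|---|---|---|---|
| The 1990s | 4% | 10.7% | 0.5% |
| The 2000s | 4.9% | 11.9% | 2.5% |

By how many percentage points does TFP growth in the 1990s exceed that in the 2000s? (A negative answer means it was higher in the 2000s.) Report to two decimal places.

Labor's share = 1 − 0.44 = 0.56.
The 1990s: TFP = 4 − 4.708 − 0.28 = -0.988%.
The 2000s: TFP = 4.9 − 5.236 − 1.4 = -1.736%.
Difference = -0.988 − (-1.736) = 0.748 pp.

0.75 percentage points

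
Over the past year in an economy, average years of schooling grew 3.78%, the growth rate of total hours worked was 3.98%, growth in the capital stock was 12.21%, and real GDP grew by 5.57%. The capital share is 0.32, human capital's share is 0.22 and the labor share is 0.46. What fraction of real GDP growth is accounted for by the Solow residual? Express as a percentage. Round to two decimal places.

Labor's share = 1 − 0.32 − 0.22 = 0.46.
The capital stock: 0.32 × 12.21 = 3.9072 pp.
Average years of schooling: 0.22 × 3.78 = 0.8316 pp.
Total hours worked: 0.46 × 3.98 = 1.8308 pp.
TFP growth = 5.57 − 6.5696 = -0.9996%.
TFP share of growth = -0.9996 / 5.57 × 100 = -17.9461%.

-17.95%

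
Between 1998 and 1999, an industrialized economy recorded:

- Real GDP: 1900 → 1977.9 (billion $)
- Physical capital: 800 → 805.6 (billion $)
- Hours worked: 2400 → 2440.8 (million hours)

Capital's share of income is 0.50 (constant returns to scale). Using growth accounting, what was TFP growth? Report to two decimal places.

TFP grew 2.90%.

Real GDP growth = (1977.9 − 1900) / 1900 = 4.1%.
Physical capital growth = (805.6 − 800) / 800 = 0.7%.
Hours worked growth = (2440.8 − 2400) / 2400 = 1.7%.
Labor's share = 1 − 0.5 = 0.5.
Physical capital: 0.5 × 0.7 = 0.35 pp.
Hours worked: 0.5 × 1.7 = 0.85 pp.
TFP growth = 4.1 − 1.2 = 2.9%.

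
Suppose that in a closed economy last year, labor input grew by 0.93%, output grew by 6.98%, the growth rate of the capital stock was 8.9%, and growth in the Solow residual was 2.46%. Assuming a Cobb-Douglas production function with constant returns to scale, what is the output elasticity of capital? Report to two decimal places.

α = 0.45

gY = gA + α·gK + (1−α)·gL, so gY − gA − gL = α(gK − gL).
6.98 − 2.46 − 0.93 = α × (8.9 − 0.93).
3.59 = 7.97 α, so α = 0.4504.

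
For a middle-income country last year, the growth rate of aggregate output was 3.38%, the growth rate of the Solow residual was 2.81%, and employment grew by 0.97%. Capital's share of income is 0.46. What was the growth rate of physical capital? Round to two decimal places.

Labor's share = 1 − 0.46 = 0.54.
gY = gA + 0.54×0.97 + 0.46×g.
0.46×g = 3.38 − 2.81 − 0.5238 = 0.0462.
g = 0.0462 / 0.46 = 0.1004%.

0.10%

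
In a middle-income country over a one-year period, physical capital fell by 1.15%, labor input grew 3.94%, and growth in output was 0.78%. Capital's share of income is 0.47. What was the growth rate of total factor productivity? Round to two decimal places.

-0.77%

Labor's share = 1 − 0.47 = 0.53.
Physical capital: 0.47 × (-1.15) = -0.5405 pp.
Labor input: 0.53 × 3.94 = 2.0882 pp.
TFP growth = 0.78 − 1.5477 = -0.7677%.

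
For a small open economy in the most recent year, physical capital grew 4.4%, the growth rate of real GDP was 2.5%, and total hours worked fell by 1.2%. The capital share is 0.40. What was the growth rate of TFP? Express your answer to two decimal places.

Labor's share = 1 − 0.4 = 0.6.
Physical capital: 0.4 × 4.4 = 1.76 pp.
Total hours worked: 0.6 × (-1.2) = -0.72 pp.
TFP growth = 2.5 − 1.04 = 1.46%.

1.46%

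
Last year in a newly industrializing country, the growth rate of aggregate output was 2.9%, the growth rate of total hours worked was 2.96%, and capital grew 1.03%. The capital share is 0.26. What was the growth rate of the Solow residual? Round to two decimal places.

0.44%

Labor's share = 1 − 0.26 = 0.74.
Capital: 0.26 × 1.03 = 0.2678 pp.
Total hours worked: 0.74 × 2.96 = 2.1904 pp.
TFP growth = 2.9 − 2.4582 = 0.4418%.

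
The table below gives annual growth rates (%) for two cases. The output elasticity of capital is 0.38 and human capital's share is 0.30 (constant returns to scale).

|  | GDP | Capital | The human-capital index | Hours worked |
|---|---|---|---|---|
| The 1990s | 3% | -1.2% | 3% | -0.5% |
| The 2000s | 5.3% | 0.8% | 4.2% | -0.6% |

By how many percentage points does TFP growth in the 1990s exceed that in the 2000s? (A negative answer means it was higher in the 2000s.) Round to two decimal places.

Labor's share = 1 − 0.38 − 0.3 = 0.32.
The 1990s: TFP = 3 + 0.456 − 0.9 + 0.16 = 2.716%.
The 2000s: TFP = 5.3 − 0.304 − 1.26 + 0.192 = 3.928%.
Difference = 2.716 − (3.928) = -1.212 pp.

-1.21 percentage points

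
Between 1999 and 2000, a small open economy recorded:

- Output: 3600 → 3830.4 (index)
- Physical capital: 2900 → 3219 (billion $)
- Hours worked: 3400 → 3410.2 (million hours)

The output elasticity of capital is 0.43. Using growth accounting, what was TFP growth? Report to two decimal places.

Output growth = (3830.4 − 3600) / 3600 = 6.4%.
Physical capital growth = (3219 − 2900) / 2900 = 11%.
Hours worked growth = (3410.2 − 3400) / 3400 = 0.3%.
Labor's share = 1 − 0.43 = 0.57.
Physical capital: 0.43 × 11 = 4.73 pp.
Hours worked: 0.57 × 0.3 = 0.171 pp.
TFP growth = 6.4 − 4.901 = 1.499%.

1.50%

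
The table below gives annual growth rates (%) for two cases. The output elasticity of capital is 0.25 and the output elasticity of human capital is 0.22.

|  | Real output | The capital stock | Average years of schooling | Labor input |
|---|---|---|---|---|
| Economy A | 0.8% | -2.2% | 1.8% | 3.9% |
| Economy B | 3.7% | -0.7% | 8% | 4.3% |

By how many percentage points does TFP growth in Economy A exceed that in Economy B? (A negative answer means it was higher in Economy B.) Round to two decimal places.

-0.95 percentage points

Labor's share = 1 − 0.25 − 0.22 = 0.53.
Economy A: TFP = 0.8 + 0.55 − 0.396 − 2.067 = -1.113%.
Economy B: TFP = 3.7 + 0.175 − 1.76 − 2.279 = -0.164%.
Difference = -1.113 − (-0.164) = -0.949 pp.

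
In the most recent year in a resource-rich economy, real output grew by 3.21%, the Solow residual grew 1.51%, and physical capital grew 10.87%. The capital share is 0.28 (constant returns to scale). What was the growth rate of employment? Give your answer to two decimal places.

Labor's share = 1 − 0.28 = 0.72.
gY = gA + 0.28×10.87 + 0.72×g.
0.72×g = 3.21 − 1.51 − 3.0436 = -1.3436.
g = -1.3436 / 0.72 = -1.8661%.

-1.87%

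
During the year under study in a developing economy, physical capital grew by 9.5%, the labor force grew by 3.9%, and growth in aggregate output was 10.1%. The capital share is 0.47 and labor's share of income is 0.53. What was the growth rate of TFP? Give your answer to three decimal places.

3.568%

Labor's share = 1 − 0.47 = 0.53.
Physical capital: 0.47 × 9.5 = 4.465 pp.
The labor force: 0.53 × 3.9 = 2.067 pp.
TFP growth = 10.1 − 6.532 = 3.568%.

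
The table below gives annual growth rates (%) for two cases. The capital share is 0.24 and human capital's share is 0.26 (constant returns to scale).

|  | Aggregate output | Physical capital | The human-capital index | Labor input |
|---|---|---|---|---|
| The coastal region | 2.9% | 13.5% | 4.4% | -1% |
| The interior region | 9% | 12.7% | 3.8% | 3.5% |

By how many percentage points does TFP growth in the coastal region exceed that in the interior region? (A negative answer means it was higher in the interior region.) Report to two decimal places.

-4.20 percentage points

Labor's share = 1 − 0.24 − 0.26 = 0.5.
The coastal region: TFP = 2.9 − 3.24 − 1.144 + 0.5 = -0.984%.
The interior region: TFP = 9 − 3.048 − 0.988 − 1.75 = 3.214%.
Difference = -0.984 − (3.214) = -4.198 pp.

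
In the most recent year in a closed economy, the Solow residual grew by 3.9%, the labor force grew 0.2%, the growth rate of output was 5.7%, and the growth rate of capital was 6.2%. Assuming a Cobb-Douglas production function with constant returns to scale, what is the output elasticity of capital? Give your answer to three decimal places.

gY = gA + α·gK + (1−α)·gL, so gY − gA − gL = α(gK − gL).
5.7 − 3.9 − 0.2 = α × (6.2 − 0.2).
1.6 = 6 α, so α = 0.26667.

The output elasticity of capital is 0.267.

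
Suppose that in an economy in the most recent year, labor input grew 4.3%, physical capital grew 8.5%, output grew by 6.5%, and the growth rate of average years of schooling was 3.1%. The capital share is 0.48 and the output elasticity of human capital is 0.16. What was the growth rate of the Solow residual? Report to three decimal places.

Labor's share = 1 − 0.48 − 0.16 = 0.36.
Physical capital: 0.48 × 8.5 = 4.08 pp.
Average years of schooling: 0.16 × 3.1 = 0.496 pp.
Labor input: 0.36 × 4.3 = 1.548 pp.
TFP growth = 6.5 − 6.124 = 0.376%.

0.376%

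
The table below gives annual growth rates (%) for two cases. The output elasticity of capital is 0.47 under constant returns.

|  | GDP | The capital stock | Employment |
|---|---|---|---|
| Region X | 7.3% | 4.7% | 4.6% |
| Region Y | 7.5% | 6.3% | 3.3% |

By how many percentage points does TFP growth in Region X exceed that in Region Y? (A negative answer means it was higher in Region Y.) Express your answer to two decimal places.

Labor's share = 1 − 0.47 = 0.53.
Region X: TFP = 7.3 − 2.209 − 2.438 = 2.653%.
Region Y: TFP = 7.5 − 2.961 − 1.749 = 2.79%.
Difference = 2.653 − (2.79) = -0.137 pp.

-0.14 percentage points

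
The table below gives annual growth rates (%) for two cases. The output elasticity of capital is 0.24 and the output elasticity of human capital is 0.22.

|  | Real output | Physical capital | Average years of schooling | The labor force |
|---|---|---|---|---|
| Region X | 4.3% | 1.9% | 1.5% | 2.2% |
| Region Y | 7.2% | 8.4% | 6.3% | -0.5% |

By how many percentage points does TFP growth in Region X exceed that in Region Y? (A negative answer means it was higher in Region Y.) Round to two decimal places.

-1.74 percentage points

Labor's share = 1 − 0.24 − 0.22 = 0.54.
Region X: TFP = 4.3 − 0.456 − 0.33 − 1.188 = 2.326%.
Region Y: TFP = 7.2 − 2.016 − 1.386 + 0.27 = 4.068%.
Difference = 2.326 − (4.068) = -1.742 pp.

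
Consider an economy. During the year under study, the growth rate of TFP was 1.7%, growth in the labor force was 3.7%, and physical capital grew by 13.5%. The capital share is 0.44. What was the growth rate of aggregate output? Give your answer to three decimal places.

9.712%

Labor's share = 1 − 0.44 = 0.56.
Physical capital: 0.44 × 13.5 = 5.94 pp.
The labor force: 0.56 × 3.7 = 2.072 pp.
Output growth = 1.7 + 8.012 = 9.712%.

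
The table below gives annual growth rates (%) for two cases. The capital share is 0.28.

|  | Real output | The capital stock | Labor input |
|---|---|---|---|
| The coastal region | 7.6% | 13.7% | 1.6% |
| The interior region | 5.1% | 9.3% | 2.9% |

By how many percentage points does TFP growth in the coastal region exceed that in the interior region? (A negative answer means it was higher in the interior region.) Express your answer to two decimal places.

2.20 percentage points

Labor's share = 1 − 0.28 = 0.72.
The coastal region: TFP = 7.6 − 3.836 − 1.152 = 2.612%.
The interior region: TFP = 5.1 − 2.604 − 2.088 = 0.408%.
Difference = 2.612 − (0.408) = 2.204 pp.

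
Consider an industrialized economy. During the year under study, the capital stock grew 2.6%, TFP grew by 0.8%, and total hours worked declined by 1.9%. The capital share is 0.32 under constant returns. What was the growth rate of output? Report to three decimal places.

0.340%

Labor's share = 1 − 0.32 = 0.68.
The capital stock: 0.32 × 2.6 = 0.832 pp.
Total hours worked: 0.68 × (-1.9) = -1.292 pp.
Output growth = 0.8 + (-0.46) = 0.34%.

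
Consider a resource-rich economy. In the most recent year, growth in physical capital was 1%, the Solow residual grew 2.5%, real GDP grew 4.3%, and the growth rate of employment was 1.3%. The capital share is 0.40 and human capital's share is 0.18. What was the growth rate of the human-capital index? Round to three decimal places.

Labor's share = 1 − 0.4 − 0.18 = 0.42.
gY = gA + 0.4×1 + 0.42×1.3 + 0.18×g.
0.18×g = 4.3 − 2.5 − 0.946 = 0.854.
g = 0.854 / 0.18 = 4.74444%.

4.744%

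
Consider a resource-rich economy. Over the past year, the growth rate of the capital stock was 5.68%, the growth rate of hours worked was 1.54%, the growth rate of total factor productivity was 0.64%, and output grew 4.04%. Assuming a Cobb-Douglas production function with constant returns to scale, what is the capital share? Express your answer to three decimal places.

0.449

gY = gA + α·gK + (1−α)·gL, so gY − gA − gL = α(gK − gL).
4.04 − 0.64 − 1.54 = α × (5.68 − 1.54).
1.86 = 4.14 α, so α = 0.44928.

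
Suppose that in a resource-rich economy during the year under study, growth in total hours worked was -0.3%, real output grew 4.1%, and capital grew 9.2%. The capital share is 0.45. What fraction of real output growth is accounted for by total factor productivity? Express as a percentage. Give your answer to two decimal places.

Labor's share = 1 − 0.45 = 0.55.
Capital: 0.45 × 9.2 = 4.14 pp.
Total hours worked: 0.55 × (-0.3) = -0.165 pp.
TFP growth = 4.1 − 3.975 = 0.125%.
TFP share of growth = 0.125 / 4.1 × 100 = 3.0488%.

3.05%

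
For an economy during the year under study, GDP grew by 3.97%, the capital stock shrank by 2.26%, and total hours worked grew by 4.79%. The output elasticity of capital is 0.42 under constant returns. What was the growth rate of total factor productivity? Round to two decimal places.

Total factor productivity grew 2.14%.

Labor's share = 1 − 0.42 = 0.58.
The capital stock: 0.42 × (-2.26) = -0.9492 pp.
Total hours worked: 0.58 × 4.79 = 2.7782 pp.
TFP growth = 3.97 − 1.829 = 2.141%.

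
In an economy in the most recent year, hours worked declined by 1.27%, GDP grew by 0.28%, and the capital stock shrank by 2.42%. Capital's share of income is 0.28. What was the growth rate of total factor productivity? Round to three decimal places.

Total factor productivity growth was 1.872%.

Labor's share = 1 − 0.28 = 0.72.
The capital stock: 0.28 × (-2.42) = -0.6776 pp.
Hours worked: 0.72 × (-1.27) = -0.9144 pp.
TFP growth = 0.28 + 1.592 = 1.872%.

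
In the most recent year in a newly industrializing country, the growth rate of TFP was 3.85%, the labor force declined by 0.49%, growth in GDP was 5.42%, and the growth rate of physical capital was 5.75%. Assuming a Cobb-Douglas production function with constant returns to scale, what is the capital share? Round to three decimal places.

gY = gA + α·gK + (1−α)·gL, so gY − gA − gL = α(gK − gL).
5.42 − 3.85 + 0.49 = α × (5.75 − (-0.49)).
2.06 = 6.24 α, so α = 0.33013.

0.330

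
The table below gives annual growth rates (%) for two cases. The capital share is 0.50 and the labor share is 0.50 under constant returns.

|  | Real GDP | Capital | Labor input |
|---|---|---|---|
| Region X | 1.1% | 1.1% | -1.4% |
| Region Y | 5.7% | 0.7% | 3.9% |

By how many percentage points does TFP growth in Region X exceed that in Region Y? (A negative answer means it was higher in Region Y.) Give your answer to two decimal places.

-2.15 percentage points

Labor's share = 1 − 0.5 = 0.5.
Region X: TFP = 1.1 − 0.55 + 0.7 = 1.25%.
Region Y: TFP = 5.7 − 0.35 − 1.95 = 3.4%.
Difference = 1.25 − (3.4) = -2.15 pp.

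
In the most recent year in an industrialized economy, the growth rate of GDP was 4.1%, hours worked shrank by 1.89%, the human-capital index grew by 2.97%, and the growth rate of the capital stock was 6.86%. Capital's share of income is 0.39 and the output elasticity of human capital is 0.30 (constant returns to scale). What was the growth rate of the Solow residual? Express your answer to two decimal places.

Labor's share = 1 − 0.39 − 0.3 = 0.31.
The capital stock: 0.39 × 6.86 = 2.6754 pp.
The human-capital index: 0.3 × 2.97 = 0.891 pp.
Hours worked: 0.31 × (-1.89) = -0.5859 pp.
TFP growth = 4.1 − 2.9805 = 1.1195%.

1.12%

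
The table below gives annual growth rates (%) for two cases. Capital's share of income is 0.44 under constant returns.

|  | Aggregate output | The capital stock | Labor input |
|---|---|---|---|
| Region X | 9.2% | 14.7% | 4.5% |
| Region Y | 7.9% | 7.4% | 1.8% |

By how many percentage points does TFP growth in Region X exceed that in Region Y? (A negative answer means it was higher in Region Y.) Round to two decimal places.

-3.42 percentage points

Labor's share = 1 − 0.44 = 0.56.
Region X: TFP = 9.2 − 6.468 − 2.52 = 0.212%.
Region Y: TFP = 7.9 − 3.256 − 1.008 = 3.636%.
Difference = 0.212 − (3.636) = -3.424 pp.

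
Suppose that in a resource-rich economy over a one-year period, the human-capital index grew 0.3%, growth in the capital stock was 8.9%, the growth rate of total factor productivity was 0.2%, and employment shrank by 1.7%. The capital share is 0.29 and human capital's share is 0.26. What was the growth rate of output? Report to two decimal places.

Output grew 2.09%.

Labor's share = 1 − 0.29 − 0.26 = 0.45.
The capital stock: 0.29 × 8.9 = 2.581 pp.
The human-capital index: 0.26 × 0.3 = 0.078 pp.
Employment: 0.45 × (-1.7) = -0.765 pp.
Output growth = 0.2 + 1.894 = 2.094%.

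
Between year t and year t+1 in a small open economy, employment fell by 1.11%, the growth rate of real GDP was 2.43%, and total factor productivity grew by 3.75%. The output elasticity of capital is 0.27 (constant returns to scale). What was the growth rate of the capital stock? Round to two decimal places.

-1.89%

Labor's share = 1 − 0.27 = 0.73.
gY = gA + 0.73×(-1.11) + 0.27×g.
0.27×g = 2.43 − 3.75 + 0.8103 = -0.5097.
g = -0.5097 / 0.27 = -1.8878%.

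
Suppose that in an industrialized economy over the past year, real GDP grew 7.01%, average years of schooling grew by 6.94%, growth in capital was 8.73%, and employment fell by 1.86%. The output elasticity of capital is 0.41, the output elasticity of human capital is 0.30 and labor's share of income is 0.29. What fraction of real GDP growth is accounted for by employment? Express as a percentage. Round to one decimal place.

Employment accounted for -7.7% of growth.

Labor's share = 1 − 0.41 − 0.3 = 0.29.
Employment contributed 0.29 × (-1.86) = -0.5394 pp.
Share of growth = -0.5394 / 7.01 × 100 = -7.695%.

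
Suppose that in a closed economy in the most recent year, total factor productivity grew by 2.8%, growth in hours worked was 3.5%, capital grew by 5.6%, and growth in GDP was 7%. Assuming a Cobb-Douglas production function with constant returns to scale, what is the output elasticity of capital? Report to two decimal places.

0.33

gY = gA + α·gK + (1−α)·gL, so gY − gA − gL = α(gK − gL).
7 − 2.8 − 3.5 = α × (5.6 − 3.5).
0.7 = 2.1 α, so α = 0.3333.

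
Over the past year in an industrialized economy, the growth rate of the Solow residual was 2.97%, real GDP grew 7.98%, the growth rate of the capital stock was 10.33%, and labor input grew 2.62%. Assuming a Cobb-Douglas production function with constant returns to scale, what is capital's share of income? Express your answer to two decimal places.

α = 0.31

gY = gA + α·gK + (1−α)·gL, so gY − gA − gL = α(gK − gL).
7.98 − 2.97 − 2.62 = α × (10.33 − 2.62).
2.39 = 7.71 α, so α = 0.31.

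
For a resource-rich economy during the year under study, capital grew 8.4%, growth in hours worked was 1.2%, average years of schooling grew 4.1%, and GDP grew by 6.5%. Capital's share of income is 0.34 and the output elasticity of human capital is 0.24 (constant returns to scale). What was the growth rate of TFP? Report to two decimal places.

2.16%

Labor's share = 1 − 0.34 − 0.24 = 0.42.
Capital: 0.34 × 8.4 = 2.856 pp.
Average years of schooling: 0.24 × 4.1 = 0.984 pp.
Hours worked: 0.42 × 1.2 = 0.504 pp.
TFP growth = 6.5 − 4.344 = 2.156%.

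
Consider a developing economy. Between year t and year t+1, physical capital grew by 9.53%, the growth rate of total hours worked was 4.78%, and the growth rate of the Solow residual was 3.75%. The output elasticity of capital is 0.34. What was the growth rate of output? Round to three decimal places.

Labor's share = 1 − 0.34 = 0.66.
Physical capital: 0.34 × 9.53 = 3.2402 pp.
Total hours worked: 0.66 × 4.78 = 3.1548 pp.
Output growth = 3.75 + 6.395 = 10.145%.

Output growth was 10.145%.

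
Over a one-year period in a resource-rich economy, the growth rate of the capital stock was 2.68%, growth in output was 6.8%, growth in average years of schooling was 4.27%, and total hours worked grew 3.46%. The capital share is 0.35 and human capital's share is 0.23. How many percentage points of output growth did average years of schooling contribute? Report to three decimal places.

Contribution = share × growth = 0.23 × 4.27 = 0.9821 pp.

0.982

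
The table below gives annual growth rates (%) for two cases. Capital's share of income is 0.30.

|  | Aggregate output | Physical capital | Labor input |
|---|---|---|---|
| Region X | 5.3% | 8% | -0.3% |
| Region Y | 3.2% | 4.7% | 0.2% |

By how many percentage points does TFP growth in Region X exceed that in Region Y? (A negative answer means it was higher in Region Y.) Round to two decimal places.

1.46 percentage points

Labor's share = 1 − 0.3 = 0.7.
Region X: TFP = 5.3 − 2.4 + 0.21 = 3.11%.
Region Y: TFP = 3.2 − 1.41 − 0.14 = 1.65%.
Difference = 3.11 − (1.65) = 1.46 pp.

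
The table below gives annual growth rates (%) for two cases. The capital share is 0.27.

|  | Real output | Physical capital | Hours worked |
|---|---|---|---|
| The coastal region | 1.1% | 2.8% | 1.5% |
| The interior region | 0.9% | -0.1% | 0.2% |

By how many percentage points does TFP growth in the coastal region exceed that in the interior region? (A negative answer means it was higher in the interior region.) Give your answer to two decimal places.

-1.53 percentage points

Labor's share = 1 − 0.27 = 0.73.
The coastal region: TFP = 1.1 − 0.756 − 1.095 = -0.751%.
The interior region: TFP = 0.9 + 0.027 − 0.146 = 0.781%.
Difference = -0.751 − (0.781) = -1.532 pp.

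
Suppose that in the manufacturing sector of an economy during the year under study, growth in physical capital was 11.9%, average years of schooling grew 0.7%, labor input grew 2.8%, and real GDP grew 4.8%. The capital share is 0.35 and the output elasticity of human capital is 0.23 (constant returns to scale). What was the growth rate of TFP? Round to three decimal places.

Labor's share = 1 − 0.35 − 0.23 = 0.42.
Physical capital: 0.35 × 11.9 = 4.165 pp.
Average years of schooling: 0.23 × 0.7 = 0.161 pp.
Labor input: 0.42 × 2.8 = 1.176 pp.
TFP growth = 4.8 − 5.502 = -0.702%.

-0.702%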